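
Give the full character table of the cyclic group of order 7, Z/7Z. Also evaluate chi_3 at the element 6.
Character table of Z/7Z (irreps indexed chi_0,...,chi_6 with chi_k(m) = zeta_7^(k*m), zeta_7 = exp(2*pi*i/7)):
  irrep \ class  {0} (size 1)  {1} (size 1)    {2} (size 1)    {3} (size 1)    {4} (size 1)    {5} (size 1)    {6} (size 1)  
  chi_0          1             1               1               1               1               1               1             
  chi_1          1             exp(2*I*pi/7)   exp(4*I*pi/7)   exp(6*I*pi/7)   exp(-6*I*pi/7)  exp(-4*I*pi/7)  exp(-2*I*pi/7)
  chi_2          1             exp(4*I*pi/7)   exp(-6*I*pi/7)  exp(-2*I*pi/7)  exp(2*I*pi/7)   exp(6*I*pi/7)   exp(-4*I*pi/7)
  chi_3          1             exp(6*I*pi/7)   exp(-2*I*pi/7)  exp(4*I*pi/7)   exp(-4*I*pi/7)  exp(2*I*pi/7)   exp(-6*I*pi/7)
  chi_4          1             exp(-6*I*pi/7)  exp(2*I*pi/7)   exp(-4*I*pi/7)  exp(4*I*pi/7)   exp(-2*I*pi/7)  exp(6*I*pi/7) 
  chi_5          1             exp(-4*I*pi/7)  exp(6*I*pi/7)   exp(2*I*pi/7)   exp(-2*I*pi/7)  exp(-6*I*pi/7)  exp(4*I*pi/7) 
  chi_6          1             exp(-2*I*pi/7)  exp(-4*I*pi/7)  exp(-6*I*pi/7)  exp(6*I*pi/7)   exp(4*I*pi/7)   exp(2*I*pi/7) 

Spot check: chi_3(6) = zeta_7^(3*6) = zeta_7^18 = exp(-6*I*pi/7).

Z/7Z is abelian, so all 7 irreducible complex representations are 1-dimensional. They are given by chi_k(m) = zeta_7^(k*m) for k = 0,...,6. Row orthogonality: sum_m chi_k(m) conj(chi_l(m)) = 7 * [k = l].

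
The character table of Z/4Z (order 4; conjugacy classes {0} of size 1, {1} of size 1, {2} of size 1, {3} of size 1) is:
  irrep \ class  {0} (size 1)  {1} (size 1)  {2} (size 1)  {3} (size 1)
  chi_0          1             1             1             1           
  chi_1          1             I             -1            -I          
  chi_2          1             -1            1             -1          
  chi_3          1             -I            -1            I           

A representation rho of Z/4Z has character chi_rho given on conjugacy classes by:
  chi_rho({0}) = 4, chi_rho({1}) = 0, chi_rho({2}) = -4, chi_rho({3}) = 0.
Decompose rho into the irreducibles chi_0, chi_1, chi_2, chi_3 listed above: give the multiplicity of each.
Multiplicities: chi_0: 0, chi_1: 2, chi_2: 0, chi_3: 2.

Argument: Use <chi_rho, chi> = (1/|G|) sum_C |C| * chi_rho(C) * conj(chi(C)) with |G| = 4 for each irreducible chi in the table:
  <chi_rho, chi_0> = (1/4)[1*(4)*conj(1) + 1*(0)*conj(1) + 1*(-4)*conj(1) + 1*(0)*conj(1)]
      = (1/4)[(4) + (0) + (-4) + (0)] = 0/4 = 0
  <chi_rho, chi_1> = (1/4)[1*(4)*conj(1) + 1*(0)*conj(I) + 1*(-4)*conj(-1) + 1*(0)*conj(-I)]
      = (1/4)[(4) + (0) + (4) + (0)] = 8/4 = 2
  <chi_rho, chi_2> = (1/4)[1*(4)*conj(1) + 1*(0)*conj(-1) + 1*(-4)*conj(1) + 1*(0)*conj(-1)]
      = (1/4)[(4) + (0) + (-4) + (0)] = 0/4 = 0
  <chi_rho, chi_3> = (1/4)[1*(4)*conj(1) + 1*(0)*conj(-I) + 1*(-4)*conj(-1) + 1*(0)*conj(I)]
      = (1/4)[(4) + (0) + (4) + (0)] = 8/4 = 2
(Exp terms are combined using exp(i*s)*conj(exp(i*t)) = exp(i*(s-t)), and sums of them are collapsed using the identity that for every m > 1 the m distinct m-th roots of unity sum to 0, e.g. 1 + exp(2*I*pi/3) + exp(-2*I*pi/3) = 0.)
Dimension check: dim(rho) = sum (mult * dim) = 0*1 + 2*1 + 0*1 + 2*1 = 4 = chi_rho(e) = 4.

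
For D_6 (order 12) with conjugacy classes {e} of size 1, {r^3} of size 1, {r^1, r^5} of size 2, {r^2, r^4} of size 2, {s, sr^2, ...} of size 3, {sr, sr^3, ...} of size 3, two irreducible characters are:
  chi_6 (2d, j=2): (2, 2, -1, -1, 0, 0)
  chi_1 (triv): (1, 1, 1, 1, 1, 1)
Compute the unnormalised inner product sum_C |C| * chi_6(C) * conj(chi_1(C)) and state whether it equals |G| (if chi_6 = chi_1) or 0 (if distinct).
Sum = 0; so <chi_6, chi_1> = 0 (distinct irreducibles are orthogonal).

Compute term by term over conjugacy classes (|C| * chi_6(C) * conj(chi_1(C))):
  1*(2)*conj(1) + 1*(2)*conj(1) + 2*(-1)*conj(1) + 2*(-1)*conj(1) + 3*(0)*conj(1) + 3*(0)*conj(1)
  = (2) + (2) + (-2) + (-2) + (0) + (0)
  = 0.
Dividing by |G| = 12 gives 0/12 = 0, matching the row-orthogonality relation <chi_6, chi_1> = [chi_6 = chi_1].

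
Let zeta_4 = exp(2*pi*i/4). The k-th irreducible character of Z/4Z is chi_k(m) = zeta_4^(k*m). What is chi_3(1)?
chi_3(1) = zeta_4^3 = -I

chi_3(1) = zeta_4^(3*1) = zeta_4^3. Since zeta_4^4 = 1, this equals zeta_4^3 = exp(2*pi*i*3/4) = -I.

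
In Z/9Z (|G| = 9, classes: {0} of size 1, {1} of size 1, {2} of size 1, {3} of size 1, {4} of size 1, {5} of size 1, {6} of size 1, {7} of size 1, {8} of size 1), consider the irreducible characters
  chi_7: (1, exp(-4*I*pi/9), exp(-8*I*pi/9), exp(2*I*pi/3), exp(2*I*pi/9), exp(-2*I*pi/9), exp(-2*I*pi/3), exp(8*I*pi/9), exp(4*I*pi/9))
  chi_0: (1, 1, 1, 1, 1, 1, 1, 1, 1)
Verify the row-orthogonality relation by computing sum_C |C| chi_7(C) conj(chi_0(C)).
Sum = 0; so <chi_7, chi_0> = 0 (distinct irreducibles are orthogonal).

Argument: Compute term by term over conjugacy classes (|C| * chi_7(C) * conj(chi_0(C))):
  1*(1)*conj(1) + 1*(exp(-4*I*pi/9))*conj(1) + 1*(exp(-8*I*pi/9))*conj(1) + 1*(exp(2*I*pi/3))*conj(1) + 1*(exp(2*I*pi/9))*conj(1) + 1*(exp(-2*I*pi/9))*conj(1) + 1*(exp(-2*I*pi/3))*conj(1) + 1*(exp(8*I*pi/9))*conj(1) + 1*(exp(4*I*pi/9))*conj(1)
  = (1) + (exp(-4*I*pi/9)) + (exp(-8*I*pi/9)) + (exp(2*I*pi/3)) + (exp(2*I*pi/9)) + (exp(-2*I*pi/9)) + (exp(-2*I*pi/3)) + (exp(8*I*pi/9)) + (exp(4*I*pi/9))
  = 0.
(Exp terms are combined using exp(i*s)*conj(exp(i*t)) = exp(i*(s-t)), and sums of them are collapsed using the identity that for every m > 1 the m distinct m-th roots of unity sum to 0, e.g. 1 + exp(2*I*pi/3) + exp(-2*I*pi/3) = 0.)
Dividing by |G| = 9 gives 0/9 = 0, matching the row-orthogonality relation <chi_7, chi_0> = [chi_7 = chi_0].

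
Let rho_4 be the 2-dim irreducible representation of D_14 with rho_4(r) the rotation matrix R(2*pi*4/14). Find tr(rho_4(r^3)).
chi_{rho_4}(r^3) = 2*cos(2*pi*4*3/14) = 2*cos(2*pi/7)

Proof sketch: rho_4(r^3) is rotation by angle 2*pi*4*3/14, whose trace is 2*cos(2*pi*4*3/14) = 2*cos(2*pi/7).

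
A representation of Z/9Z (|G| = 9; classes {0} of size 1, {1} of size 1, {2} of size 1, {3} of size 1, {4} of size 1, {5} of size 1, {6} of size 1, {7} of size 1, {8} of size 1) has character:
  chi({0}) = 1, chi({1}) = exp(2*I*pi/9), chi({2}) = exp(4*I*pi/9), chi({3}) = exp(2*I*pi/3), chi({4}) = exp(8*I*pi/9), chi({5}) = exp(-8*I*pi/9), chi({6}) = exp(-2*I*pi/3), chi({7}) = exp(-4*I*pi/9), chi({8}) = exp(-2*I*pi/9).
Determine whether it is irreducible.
Irreducible: <chi, chi> = 1.

Justification: <chi, chi> = (1/|G|) sum_C |C| * |chi(C)|^2 = (1/9)[1*|1|^2 + 1*|exp(2*I*pi/9)|^2 + 1*|exp(4*I*pi/9)|^2 + 1*|exp(2*I*pi/3)|^2 + 1*|exp(8*I*pi/9)|^2 + 1*|exp(-8*I*pi/9)|^2 + 1*|exp(-2*I*pi/3)|^2 + 1*|exp(-4*I*pi/9)|^2 + 1*|exp(-2*I*pi/9)|^2]
  = (1/9)[(1) + (1) + (1) + (1) + (1) + (1) + (1) + (1) + (1)] = 9/9 = 1.
(Exp terms are combined using exp(i*s)*conj(exp(i*t)) = exp(i*(s-t)), and sums of them are collapsed using the identity that for every m > 1 the m distinct m-th roots of unity sum to 0, e.g. 1 + exp(2*I*pi/3) + exp(-2*I*pi/3) = 0.)
A character is irreducible iff <chi, chi> = 1, so this representation is irreducible.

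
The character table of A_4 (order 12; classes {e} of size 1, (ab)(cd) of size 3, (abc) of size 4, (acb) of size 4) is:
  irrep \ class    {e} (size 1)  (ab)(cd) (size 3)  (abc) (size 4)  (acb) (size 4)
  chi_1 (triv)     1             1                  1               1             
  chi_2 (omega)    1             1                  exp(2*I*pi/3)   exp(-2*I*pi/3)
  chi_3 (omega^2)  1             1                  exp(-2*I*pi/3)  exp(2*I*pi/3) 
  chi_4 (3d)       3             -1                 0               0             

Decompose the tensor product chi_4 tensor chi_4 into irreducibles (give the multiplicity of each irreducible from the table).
chi_4 tensor chi_4 = chi_1 + chi_2 + chi_3 + 2*chi_4 (all other irreducibles have multiplicity 0).

Details: The character of a tensor product is the pointwise product (chi_4 * chi_4)(C) = chi_4(C) * chi_4(C):
  {e}: (3)*(3), (ab)(cd): (-1)*(-1), (abc): (0)*(0), (acb): (0)*(0)
so (chi_4 * chi_4) takes values
  {e} -> 9, (ab)(cd) -> 1, (abc) -> 0, (acb) -> 0.
Now take the inner product of this character with each irreducible chi from the table, <chi_4*chi_4, chi> = (1/12) sum_C |C| (chi_4*chi_4)(C) conj(chi(C)):
  <chi_4*chi_4, chi_1> = (1/12)[1*(9)*conj(1) + 3*(1)*conj(1) + 4*(0)*conj(1) + 4*(0)*conj(1)]
      = (1/12)[(9) + (3) + (0) + (0)] = 12/12 = 1
  <chi_4*chi_4, chi_2> = (1/12)[1*(9)*conj(1) + 3*(1)*conj(1) + 4*(0)*conj(exp(2*I*pi/3)) + 4*(0)*conj(exp(-2*I*pi/3))]
      = (1/12)[(9) + (3) + (0) + (0)] = 12/12 = 1
  <chi_4*chi_4, chi_3> = (1/12)[1*(9)*conj(1) + 3*(1)*conj(1) + 4*(0)*conj(exp(-2*I*pi/3)) + 4*(0)*conj(exp(2*I*pi/3))]
      = (1/12)[(9) + (3) + (0) + (0)] = 12/12 = 1
  <chi_4*chi_4, chi_4> = (1/12)[1*(9)*conj(3) + 3*(1)*conj(-1) + 4*(0)*conj(0) + 4*(0)*conj(0)]
      = (1/12)[(27) + (-3) + (0) + (0)] = 24/12 = 2
(Exp terms are combined using exp(i*s)*conj(exp(i*t)) = exp(i*(s-t)), and sums of them are collapsed using the identity that for every m > 1 the m distinct m-th roots of unity sum to 0, e.g. 1 + exp(2*I*pi/3) + exp(-2*I*pi/3) = 0.)
Hence the multiplicities are chi_1: 1, chi_2: 1, chi_3: 1, chi_4: 2. Dimension check: dim(chi_4)*dim(chi_4) = 3*3 = 9 and sum (mult * dim) = 1*1 + 1*1 + 1*1 + 2*3 = 9.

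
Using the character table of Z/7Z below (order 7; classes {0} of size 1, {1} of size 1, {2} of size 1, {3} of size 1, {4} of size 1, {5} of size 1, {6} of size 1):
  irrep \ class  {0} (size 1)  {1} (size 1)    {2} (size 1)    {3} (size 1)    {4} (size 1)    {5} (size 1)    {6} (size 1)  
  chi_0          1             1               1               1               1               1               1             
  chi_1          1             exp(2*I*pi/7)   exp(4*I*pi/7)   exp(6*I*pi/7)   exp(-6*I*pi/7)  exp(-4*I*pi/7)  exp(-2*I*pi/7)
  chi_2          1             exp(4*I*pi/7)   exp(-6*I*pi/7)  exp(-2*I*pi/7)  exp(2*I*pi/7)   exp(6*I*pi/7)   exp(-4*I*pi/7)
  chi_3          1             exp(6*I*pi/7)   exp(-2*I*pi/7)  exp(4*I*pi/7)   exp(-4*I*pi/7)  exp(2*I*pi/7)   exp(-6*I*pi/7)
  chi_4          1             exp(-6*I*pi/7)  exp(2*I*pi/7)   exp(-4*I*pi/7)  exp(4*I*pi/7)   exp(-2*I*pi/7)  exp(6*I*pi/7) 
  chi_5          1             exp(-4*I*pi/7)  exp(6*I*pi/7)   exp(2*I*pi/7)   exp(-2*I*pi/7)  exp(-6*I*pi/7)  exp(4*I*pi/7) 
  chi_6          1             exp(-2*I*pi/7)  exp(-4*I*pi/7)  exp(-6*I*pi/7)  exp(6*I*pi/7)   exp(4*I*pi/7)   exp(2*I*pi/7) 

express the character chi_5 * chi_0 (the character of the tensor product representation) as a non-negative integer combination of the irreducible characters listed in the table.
chi_5 tensor chi_0 = chi_5 (all other irreducibles have multiplicity 0).

The character of a tensor product is the pointwise product (chi_5 * chi_0)(C) = chi_5(C) * chi_0(C):
  {0}: (1)*(1), {1}: (exp(-4*I*pi/7))*(1), {2}: (exp(6*I*pi/7))*(1), {3}: (exp(2*I*pi/7))*(1), {4}: (exp(-2*I*pi/7))*(1), {5}: (exp(-6*I*pi/7))*(1), {6}: (exp(4*I*pi/7))*(1)
so (chi_5 * chi_0) takes values
  {0} -> 1, {1} -> exp(-4*I*pi/7), {2} -> exp(6*I*pi/7), {3} -> exp(2*I*pi/7), {4} -> exp(-2*I*pi/7), {5} -> exp(-6*I*pi/7), {6} -> exp(4*I*pi/7).
Now take the inner product of this character with each irreducible chi from the table, <chi_5*chi_0, chi> = (1/7) sum_C |C| (chi_5*chi_0)(C) conj(chi(C)):
  <chi_5*chi_0, chi_0> = (1/7)[1*(1)*conj(1) + 1*(exp(-4*I*pi/7))*conj(1) + 1*(exp(6*I*pi/7))*conj(1) + 1*(exp(2*I*pi/7))*conj(1) + 1*(exp(-2*I*pi/7))*conj(1) + 1*(exp(-6*I*pi/7))*conj(1) + 1*(exp(4*I*pi/7))*conj(1)]
      = (1/7)[(1) + (exp(-4*I*pi/7)) + (exp(6*I*pi/7)) + (exp(2*I*pi/7)) + (exp(-2*I*pi/7)) + (exp(-6*I*pi/7)) + (exp(4*I*pi/7))] = 0/7 = 0
  <chi_5*chi_0, chi_1> = (1/7)[1*(1)*conj(1) + 1*(exp(-4*I*pi/7))*conj(exp(2*I*pi/7)) + 1*(exp(6*I*pi/7))*conj(exp(4*I*pi/7)) + 1*(exp(2*I*pi/7))*conj(exp(6*I*pi/7)) + 1*(exp(-2*I*pi/7))*conj(exp(-6*I*pi/7)) + 1*(exp(-6*I*pi/7))*conj(exp(-4*I*pi/7)) + 1*(exp(4*I*pi/7))*conj(exp(-2*I*pi/7))]
      = (1/7)[(1) + (exp(-6*I*pi/7)) + (exp(2*I*pi/7)) + (exp(-4*I*pi/7)) + (exp(4*I*pi/7)) + (exp(-2*I*pi/7)) + (exp(6*I*pi/7))] = 0/7 = 0
  <chi_5*chi_0, chi_2> = (1/7)[1*(1)*conj(1) + 1*(exp(-4*I*pi/7))*conj(exp(4*I*pi/7)) + 1*(exp(6*I*pi/7))*conj(exp(-6*I*pi/7)) + 1*(exp(2*I*pi/7))*conj(exp(-2*I*pi/7)) + 1*(exp(-2*I*pi/7))*conj(exp(2*I*pi/7)) + 1*(exp(-6*I*pi/7))*conj(exp(6*I*pi/7)) + 1*(exp(4*I*pi/7))*conj(exp(-4*I*pi/7))]
      = (1/7)[(1) + (exp(6*I*pi/7)) + (exp(-2*I*pi/7)) + (exp(4*I*pi/7)) + (exp(-4*I*pi/7)) + (exp(2*I*pi/7)) + (exp(-6*I*pi/7))] = 0/7 = 0
  <chi_5*chi_0, chi_3> = (1/7)[1*(1)*conj(1) + 1*(exp(-4*I*pi/7))*conj(exp(6*I*pi/7)) + 1*(exp(6*I*pi/7))*conj(exp(-2*I*pi/7)) + 1*(exp(2*I*pi/7))*conj(exp(4*I*pi/7)) + 1*(exp(-2*I*pi/7))*conj(exp(-4*I*pi/7)) + 1*(exp(-6*I*pi/7))*conj(exp(2*I*pi/7)) + 1*(exp(4*I*pi/7))*conj(exp(-6*I*pi/7))]
      = (1/7)[(1) + (exp(4*I*pi/7)) + (exp(-6*I*pi/7)) + (exp(-2*I*pi/7)) + (exp(2*I*pi/7)) + (exp(6*I*pi/7)) + (exp(-4*I*pi/7))] = 0/7 = 0
  <chi_5*chi_0, chi_4> = (1/7)[1*(1)*conj(1) + 1*(exp(-4*I*pi/7))*conj(exp(-6*I*pi/7)) + 1*(exp(6*I*pi/7))*conj(exp(2*I*pi/7)) + 1*(exp(2*I*pi/7))*conj(exp(-4*I*pi/7)) + 1*(exp(-2*I*pi/7))*conj(exp(4*I*pi/7)) + 1*(exp(-6*I*pi/7))*conj(exp(-2*I*pi/7)) + 1*(exp(4*I*pi/7))*conj(exp(6*I*pi/7))]
      = (1/7)[(1) + (exp(2*I*pi/7)) + (exp(4*I*pi/7)) + (exp(6*I*pi/7)) + (exp(-6*I*pi/7)) + (exp(-4*I*pi/7)) + (exp(-2*I*pi/7))] = 0/7 = 0
  <chi_5*chi_0, chi_5> = (1/7)[1*(1)*conj(1) + 1*(exp(-4*I*pi/7))*conj(exp(-4*I*pi/7)) + 1*(exp(6*I*pi/7))*conj(exp(6*I*pi/7)) + 1*(exp(2*I*pi/7))*conj(exp(2*I*pi/7)) + 1*(exp(-2*I*pi/7))*conj(exp(-2*I*pi/7)) + 1*(exp(-6*I*pi/7))*conj(exp(-6*I*pi/7)) + 1*(exp(4*I*pi/7))*conj(exp(4*I*pi/7))]
      = (1/7)[(1) + (1) + (1) + (1) + (1) + (1) + (1)] = 7/7 = 1
  <chi_5*chi_0, chi_6> = (1/7)[1*(1)*conj(1) + 1*(exp(-4*I*pi/7))*conj(exp(-2*I*pi/7)) + 1*(exp(6*I*pi/7))*conj(exp(-4*I*pi/7)) + 1*(exp(2*I*pi/7))*conj(exp(-6*I*pi/7)) + 1*(exp(-2*I*pi/7))*conj(exp(6*I*pi/7)) + 1*(exp(-6*I*pi/7))*conj(exp(4*I*pi/7)) + 1*(exp(4*I*pi/7))*conj(exp(2*I*pi/7))]
      = (1/7)[(1) + (exp(-2*I*pi/7)) + (exp(-4*I*pi/7)) + (exp(-6*I*pi/7)) + (exp(6*I*pi/7)) + (exp(4*I*pi/7)) + (exp(2*I*pi/7))] = 0/7 = 0
(Exp terms are combined using exp(i*s)*conj(exp(i*t)) = exp(i*(s-t)), and sums of them are collapsed using the identity that for every m > 1 the m distinct m-th roots of unity sum to 0, e.g. 1 + exp(2*I*pi/3) + exp(-2*I*pi/3) = 0.)
Hence the multiplicities are chi_5: 1. Dimension check: dim(chi_5)*dim(chi_0) = 1*1 = 1 and sum (mult * dim) = 1*1 = 1.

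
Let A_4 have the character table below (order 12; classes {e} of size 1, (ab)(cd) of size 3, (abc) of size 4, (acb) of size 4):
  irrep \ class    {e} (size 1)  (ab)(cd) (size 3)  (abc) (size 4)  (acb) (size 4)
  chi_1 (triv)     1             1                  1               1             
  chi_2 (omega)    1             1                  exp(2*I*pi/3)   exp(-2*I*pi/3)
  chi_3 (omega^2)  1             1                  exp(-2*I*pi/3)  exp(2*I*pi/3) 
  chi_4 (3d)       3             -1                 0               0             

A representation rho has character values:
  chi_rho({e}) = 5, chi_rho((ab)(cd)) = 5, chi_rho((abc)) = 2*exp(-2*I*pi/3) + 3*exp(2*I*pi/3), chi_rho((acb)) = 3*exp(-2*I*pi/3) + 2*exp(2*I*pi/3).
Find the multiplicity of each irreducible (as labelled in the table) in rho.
Multiplicities: chi_1: 0, chi_2: 3, chi_3: 2, chi_4: 0.

Reasoning: Use <chi_rho, chi> = (1/|G|) sum_C |C| * chi_rho(C) * conj(chi(C)) with |G| = 12 for each irreducible chi in the table:
  <chi_rho, chi_1> = (1/12)[1*(5)*conj(1) + 3*(5)*conj(1) + 4*(2*exp(-2*I*pi/3) + 3*exp(2*I*pi/3))*conj(1) + 4*(3*exp(-2*I*pi/3) + 2*exp(2*I*pi/3))*conj(1)]
      = (1/12)[(5) + (15) + (8*exp(-2*I*pi/3) + 12*exp(2*I*pi/3)) + (12*exp(-2*I*pi/3) + 8*exp(2*I*pi/3))] = 0/12 = 0
  <chi_rho, chi_2> = (1/12)[1*(5)*conj(1) + 3*(5)*conj(1) + 4*(2*exp(-2*I*pi/3) + 3*exp(2*I*pi/3))*conj(exp(2*I*pi/3)) + 4*(3*exp(-2*I*pi/3) + 2*exp(2*I*pi/3))*conj(exp(-2*I*pi/3))]
      = (1/12)[(5) + (15) + (12 + 8*exp(2*I*pi/3)) + (12 + 8*exp(-2*I*pi/3))] = 36/12 = 3
  <chi_rho, chi_3> = (1/12)[1*(5)*conj(1) + 3*(5)*conj(1) + 4*(2*exp(-2*I*pi/3) + 3*exp(2*I*pi/3))*conj(exp(-2*I*pi/3)) + 4*(3*exp(-2*I*pi/3) + 2*exp(2*I*pi/3))*conj(exp(2*I*pi/3))]
      = (1/12)[(5) + (15) + (8 + 12*exp(-2*I*pi/3)) + (8 + 12*exp(2*I*pi/3))] = 24/12 = 2
  <chi_rho, chi_4> = (1/12)[1*(5)*conj(3) + 3*(5)*conj(-1) + 4*(2*exp(-2*I*pi/3) + 3*exp(2*I*pi/3))*conj(0) + 4*(3*exp(-2*I*pi/3) + 2*exp(2*I*pi/3))*conj(0)]
      = (1/12)[(15) + (-15) + (0) + (0)] = 0/12 = 0
(Exp terms are combined using exp(i*s)*conj(exp(i*t)) = exp(i*(s-t)), and sums of them are collapsed using the identity that for every m > 1 the m distinct m-th roots of unity sum to 0, e.g. 1 + exp(2*I*pi/3) + exp(-2*I*pi/3) = 0.)
Dimension check: dim(rho) = sum (mult * dim) = 0*1 + 3*1 + 2*1 + 0*3 = 5 = chi_rho(e) = 5.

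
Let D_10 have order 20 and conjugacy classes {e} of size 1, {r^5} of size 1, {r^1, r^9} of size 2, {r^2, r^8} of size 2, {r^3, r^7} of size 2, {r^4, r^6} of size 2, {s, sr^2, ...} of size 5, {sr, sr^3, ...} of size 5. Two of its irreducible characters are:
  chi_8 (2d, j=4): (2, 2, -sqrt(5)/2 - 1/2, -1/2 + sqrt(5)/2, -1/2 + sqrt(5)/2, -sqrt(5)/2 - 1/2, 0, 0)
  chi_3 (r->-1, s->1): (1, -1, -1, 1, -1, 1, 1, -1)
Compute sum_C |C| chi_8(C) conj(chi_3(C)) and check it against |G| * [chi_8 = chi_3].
Sum = 0; so <chi_8, chi_3> = 0 (distinct irreducibles are orthogonal).

Working: Compute term by term over conjugacy classes (|C| * chi_8(C) * conj(chi_3(C))):
  1*(2)*conj(1) + 1*(2)*conj(-1) + 2*(-sqrt(5)/2 - 1/2)*conj(-1) + 2*(-1/2 + sqrt(5)/2)*conj(1) + 2*(-1/2 + sqrt(5)/2)*conj(-1) + 2*(-sqrt(5)/2 - 1/2)*conj(1) + 5*(0)*conj(1) + 5*(0)*conj(-1)
  = (2) + (-2) + (1 + sqrt(5)) + (-1 + sqrt(5)) + (1 - sqrt(5)) + (-sqrt(5) - 1) + (0) + (0)
  = 0.
Dividing by |G| = 20 gives 0/20 = 0, matching the row-orthogonality relation <chi_8, chi_3> = [chi_8 = chi_3].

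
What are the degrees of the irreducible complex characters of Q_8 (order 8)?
Dimensions: 1, 1, 1, 1, 2

Why: There are 5 irreducibles (= number of conjugacy classes). Their dimensions d_i satisfy sum d_i^2 = |G| = 8: 1 + 1 + 1 + 1 + 4 = 8.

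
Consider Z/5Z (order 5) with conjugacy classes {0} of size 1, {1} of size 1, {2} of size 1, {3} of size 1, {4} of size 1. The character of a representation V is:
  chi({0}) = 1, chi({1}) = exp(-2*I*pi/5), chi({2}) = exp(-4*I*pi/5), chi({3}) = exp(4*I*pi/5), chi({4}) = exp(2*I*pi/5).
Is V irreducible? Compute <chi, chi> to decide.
Irreducible: <chi, chi> = 1.

Reasoning: <chi, chi> = (1/|G|) sum_C |C| * |chi(C)|^2 = (1/5)[1*|1|^2 + 1*|exp(-2*I*pi/5)|^2 + 1*|exp(-4*I*pi/5)|^2 + 1*|exp(4*I*pi/5)|^2 + 1*|exp(2*I*pi/5)|^2]
  = (1/5)[(1) + (1) + (1) + (1) + (1)] = 5/5 = 1.
(Exp terms are combined using exp(i*s)*conj(exp(i*t)) = exp(i*(s-t)), and sums of them are collapsed using the identity that for every m > 1 the m distinct m-th roots of unity sum to 0, e.g. 1 + exp(2*I*pi/3) + exp(-2*I*pi/3) = 0.)
A character is irreducible iff <chi, chi> = 1, so this representation is irreducible.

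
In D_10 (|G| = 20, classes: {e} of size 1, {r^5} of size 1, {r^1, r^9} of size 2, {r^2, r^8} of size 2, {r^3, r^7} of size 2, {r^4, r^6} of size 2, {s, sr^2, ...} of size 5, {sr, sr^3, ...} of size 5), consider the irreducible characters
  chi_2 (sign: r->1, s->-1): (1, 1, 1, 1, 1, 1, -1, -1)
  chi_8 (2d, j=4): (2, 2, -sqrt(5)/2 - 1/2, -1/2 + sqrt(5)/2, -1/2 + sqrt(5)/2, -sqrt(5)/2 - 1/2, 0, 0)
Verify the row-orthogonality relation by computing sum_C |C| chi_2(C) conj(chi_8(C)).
Sum = 0; so <chi_2, chi_8> = 0 (distinct irreducibles are orthogonal).

Solution. Compute term by term over conjugacy classes (|C| * chi_2(C) * conj(chi_8(C))):
  1*(1)*conj(2) + 1*(1)*conj(2) + 2*(1)*conj(-sqrt(5)/2 - 1/2) + 2*(1)*conj(-1/2 + sqrt(5)/2) + 2*(1)*conj(-1/2 + sqrt(5)/2) + 2*(1)*conj(-sqrt(5)/2 - 1/2) + 5*(-1)*conj(0) + 5*(-1)*conj(0)
  = (2) + (2) + (-sqrt(5) - 1) + (-1 + sqrt(5)) + (-1 + sqrt(5)) + (-sqrt(5) - 1) + (0) + (0)
  = 0.
Dividing by |G| = 20 gives 0/20 = 0, matching the row-orthogonality relation <chi_2, chi_8> = [chi_2 = chi_8].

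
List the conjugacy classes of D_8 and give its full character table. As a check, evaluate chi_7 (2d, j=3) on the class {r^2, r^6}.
Conjugacy classes: {e} of size 1, {r^4} of size 1, {r^1, r^7} of size 2, {r^2, r^6} of size 2, {r^3, r^5} of size 2, {s, sr^2, ...} of size 4, {sr, sr^3, ...} of size 4.
Character table:
  irrep \ class              {e} (size 1)  {r^4} (size 1)  {r^1, r^7} (size 2)  {r^2, r^6} (size 2)  {r^3, r^5} (size 2)  {s, sr^2, ...} (size 4)  {sr, sr^3, ...} (size 4)
  chi_1 (triv)               1             1               1                    1                    1                    1                        1                       
  chi_2 (sign: r->1, s->-1)  1             1               1                    1                    1                    -1                       -1                      
  chi_3 (r->-1, s->1)        1             1               -1                   1                    -1                   1                        -1                      
  chi_4 (r->-1, s->-1)       1             1               -1                   1                    -1                   -1                       1                       
  chi_5 (2d, j=1)            2             -2              sqrt(2)              0                    -sqrt(2)             0                        0                       
  chi_6 (2d, j=2)            2             2               0                    -2                   0                    0                        0                       
  chi_7 (2d, j=3)            2             -2              -sqrt(2)             0                    sqrt(2)              0                        0                       

Spot check: chi_7 (2d, j=3) on {r^2, r^6} = 0.

Explanation: D_8 has order 2*8 = 16 with 7 conjugacy classes, hence 7 irreducibles. Sum of squared dims 1 + 1 + 1 + 1 + 4 + 4 + 4 = 16 = |G|. Linear characters come from the abelianisation; the 2-dimensional irreps have character r^k -> 2*cos(2*pi*j*k/8), reflections -> 0.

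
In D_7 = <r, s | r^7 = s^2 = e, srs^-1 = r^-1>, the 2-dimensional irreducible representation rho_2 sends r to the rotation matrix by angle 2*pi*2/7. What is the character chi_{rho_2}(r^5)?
chi_{rho_2}(r^5) = 2*cos(2*pi*2*5/7) = -2*cos(pi/7)

Reasoning: rho_2(r^5) is rotation by angle 2*pi*2*5/7, whose trace is 2*cos(2*pi*2*5/7) = -2*cos(pi/7).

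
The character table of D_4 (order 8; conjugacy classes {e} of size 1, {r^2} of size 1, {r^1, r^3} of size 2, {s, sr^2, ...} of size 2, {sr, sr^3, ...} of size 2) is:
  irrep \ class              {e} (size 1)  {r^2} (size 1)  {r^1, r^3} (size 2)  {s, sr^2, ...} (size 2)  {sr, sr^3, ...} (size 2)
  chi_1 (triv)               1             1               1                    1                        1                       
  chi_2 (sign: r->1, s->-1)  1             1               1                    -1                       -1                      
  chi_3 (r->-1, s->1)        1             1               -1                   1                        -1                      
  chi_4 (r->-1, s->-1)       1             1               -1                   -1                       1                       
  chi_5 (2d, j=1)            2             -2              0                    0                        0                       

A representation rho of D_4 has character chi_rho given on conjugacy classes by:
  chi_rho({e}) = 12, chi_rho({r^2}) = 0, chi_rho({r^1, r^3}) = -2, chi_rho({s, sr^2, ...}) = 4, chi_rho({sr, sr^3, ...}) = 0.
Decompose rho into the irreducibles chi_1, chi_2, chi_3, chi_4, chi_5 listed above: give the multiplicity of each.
Multiplicities: chi_1: 2, chi_2: 0, chi_3: 3, chi_4: 1, chi_5: 3.

Use <chi_rho, chi> = (1/|G|) sum_C |C| * chi_rho(C) * conj(chi(C)) with |G| = 8 for each irreducible chi in the table:
  <chi_rho, chi_1> = (1/8)[1*(12)*conj(1) + 1*(0)*conj(1) + 2*(-2)*conj(1) + 2*(4)*conj(1) + 2*(0)*conj(1)]
      = (1/8)[(12) + (0) + (-4) + (8) + (0)] = 16/8 = 2
  <chi_rho, chi_2> = (1/8)[1*(12)*conj(1) + 1*(0)*conj(1) + 2*(-2)*conj(1) + 2*(4)*conj(-1) + 2*(0)*conj(-1)]
      = (1/8)[(12) + (0) + (-4) + (-8) + (0)] = 0/8 = 0
  <chi_rho, chi_3> = (1/8)[1*(12)*conj(1) + 1*(0)*conj(1) + 2*(-2)*conj(-1) + 2*(4)*conj(1) + 2*(0)*conj(-1)]
      = (1/8)[(12) + (0) + (4) + (8) + (0)] = 24/8 = 3
  <chi_rho, chi_4> = (1/8)[1*(12)*conj(1) + 1*(0)*conj(1) + 2*(-2)*conj(-1) + 2*(4)*conj(-1) + 2*(0)*conj(1)]
      = (1/8)[(12) + (0) + (4) + (-8) + (0)] = 8/8 = 1
  <chi_rho, chi_5> = (1/8)[1*(12)*conj(2) + 1*(0)*conj(-2) + 2*(-2)*conj(0) + 2*(4)*conj(0) + 2*(0)*conj(0)]
      = (1/8)[(24) + (0) + (0) + (0) + (0)] = 24/8 = 3
Dimension check: dim(rho) = sum (mult * dim) = 2*1 + 0*1 + 3*1 + 1*1 + 3*2 = 12 = chi_rho(e) = 12.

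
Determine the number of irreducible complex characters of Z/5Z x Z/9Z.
45

Justification: The number of irreducible complex representations of a finite group equals its number of conjugacy classes. Z/5Z x Z/9Z is abelian of order 45, so every element is its own conjugacy class: 45 classes, so Z/5Z x Z/9Z (order 45) has exactly 45 irreducible complex representations.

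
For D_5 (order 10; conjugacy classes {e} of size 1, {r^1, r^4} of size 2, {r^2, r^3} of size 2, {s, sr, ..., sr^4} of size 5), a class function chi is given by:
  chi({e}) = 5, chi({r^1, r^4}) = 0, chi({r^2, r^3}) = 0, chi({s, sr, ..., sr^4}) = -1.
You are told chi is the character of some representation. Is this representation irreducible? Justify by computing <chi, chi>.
Not irreducible (reducible): <chi, chi> = 3 > 1.

Explanation: <chi, chi> = (1/|G|) sum_C |C| * |chi(C)|^2 = (1/10)[1*|5|^2 + 2*|0|^2 + 2*|0|^2 + 5*|-1|^2]
  = (1/10)[(25) + (0) + (0) + (5)] = 30/10 = 3.
A character is irreducible iff <chi, chi> = 1, so this representation is reducible.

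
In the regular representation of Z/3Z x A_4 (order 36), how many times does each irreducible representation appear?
Each irreducible V_i of dimension d_i appears with multiplicity d_i, i.e. rho_reg = (direct sum over all irreducibles V_i) d_i V_i. The irreducible dimensions for Z/3Z x A_4 are 1, 1, 1, 1, 1, 1, 1, 1, 1, 3, 3, 3: 9 irreducibles of dimension 1, each with multiplicity 1; 3 irreducibles of dimension 3, each with multiplicity 3. Total dimension 9*1*1 + 3*3*3 = 36 = |G|.

Working: General theorem: in the regular representation of a finite group G, each irreducible appears with multiplicity equal to its dimension. Check: dim(rho_reg) = sum d_i^2 = 1 + 1 + 1 + 1 + 1 + 1 + 1 + 1 + 1 + 9 + 9 + 9 = 36 = |G|.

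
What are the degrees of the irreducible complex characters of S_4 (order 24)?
Dimensions: 1, 1, 2, 3, 3

Solution. There are 5 irreducibles (= number of conjugacy classes). Their dimensions d_i satisfy sum d_i^2 = |G| = 24: 1 + 1 + 4 + 9 + 9 = 24.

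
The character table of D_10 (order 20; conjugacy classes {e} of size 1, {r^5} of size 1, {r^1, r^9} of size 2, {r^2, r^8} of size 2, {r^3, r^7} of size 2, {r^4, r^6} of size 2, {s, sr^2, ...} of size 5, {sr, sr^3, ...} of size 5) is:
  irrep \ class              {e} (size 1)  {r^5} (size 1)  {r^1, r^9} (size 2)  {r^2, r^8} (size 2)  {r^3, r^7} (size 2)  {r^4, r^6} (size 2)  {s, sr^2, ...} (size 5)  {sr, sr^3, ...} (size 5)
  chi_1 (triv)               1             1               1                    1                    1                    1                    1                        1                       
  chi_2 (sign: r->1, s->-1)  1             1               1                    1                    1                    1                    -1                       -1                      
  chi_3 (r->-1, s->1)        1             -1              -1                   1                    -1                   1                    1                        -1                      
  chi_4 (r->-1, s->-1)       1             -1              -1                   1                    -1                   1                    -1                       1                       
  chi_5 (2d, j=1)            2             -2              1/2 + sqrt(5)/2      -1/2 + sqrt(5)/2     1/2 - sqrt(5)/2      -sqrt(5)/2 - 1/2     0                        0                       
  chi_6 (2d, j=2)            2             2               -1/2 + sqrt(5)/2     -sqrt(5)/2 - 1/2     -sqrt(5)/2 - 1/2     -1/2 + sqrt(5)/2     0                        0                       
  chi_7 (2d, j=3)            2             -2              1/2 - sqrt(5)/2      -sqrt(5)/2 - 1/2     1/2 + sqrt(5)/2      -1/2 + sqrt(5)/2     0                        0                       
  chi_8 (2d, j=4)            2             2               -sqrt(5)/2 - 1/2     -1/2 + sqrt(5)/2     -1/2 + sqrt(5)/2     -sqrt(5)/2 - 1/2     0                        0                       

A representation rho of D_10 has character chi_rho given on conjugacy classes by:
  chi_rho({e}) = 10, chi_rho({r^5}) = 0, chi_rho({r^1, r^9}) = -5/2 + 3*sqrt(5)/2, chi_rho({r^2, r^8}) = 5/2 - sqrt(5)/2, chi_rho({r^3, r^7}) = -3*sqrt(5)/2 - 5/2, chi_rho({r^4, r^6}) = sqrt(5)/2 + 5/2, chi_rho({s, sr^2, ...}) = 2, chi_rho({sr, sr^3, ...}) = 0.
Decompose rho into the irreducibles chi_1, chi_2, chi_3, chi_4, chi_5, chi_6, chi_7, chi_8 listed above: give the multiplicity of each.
Multiplicities: chi_1: 1, chi_2: 0, chi_3: 2, chi_4: 1, chi_5: 1, chi_6: 2, chi_7: 0, chi_8: 0.

Solution. Use <chi_rho, chi> = (1/|G|) sum_C |C| * chi_rho(C) * conj(chi(C)) with |G| = 20 for each irreducible chi in the table:
  <chi_rho, chi_1> = (1/20)[1*(10)*conj(1) + 1*(0)*conj(1) + 2*(-5/2 + 3*sqrt(5)/2)*conj(1) + 2*(5/2 - sqrt(5)/2)*conj(1) + 2*(-3*sqrt(5)/2 - 5/2)*conj(1) + 2*(sqrt(5)/2 + 5/2)*conj(1) + 5*(2)*conj(1) + 5*(0)*conj(1)]
      = (1/20)[(10) + (0) + (-5 + 3*sqrt(5)) + (5 - sqrt(5)) + (-3*sqrt(5) - 5) + (sqrt(5) + 5) + (10) + (0)] = 20/20 = 1
  <chi_rho, chi_2> = (1/20)[1*(10)*conj(1) + 1*(0)*conj(1) + 2*(-5/2 + 3*sqrt(5)/2)*conj(1) + 2*(5/2 - sqrt(5)/2)*conj(1) + 2*(-3*sqrt(5)/2 - 5/2)*conj(1) + 2*(sqrt(5)/2 + 5/2)*conj(1) + 5*(2)*conj(-1) + 5*(0)*conj(-1)]
      = (1/20)[(10) + (0) + (-5 + 3*sqrt(5)) + (5 - sqrt(5)) + (-3*sqrt(5) - 5) + (sqrt(5) + 5) + (-10) + (0)] = 0/20 = 0
  <chi_rho, chi_3> = (1/20)[1*(10)*conj(1) + 1*(0)*conj(-1) + 2*(-5/2 + 3*sqrt(5)/2)*conj(-1) + 2*(5/2 - sqrt(5)/2)*conj(1) + 2*(-3*sqrt(5)/2 - 5/2)*conj(-1) + 2*(sqrt(5)/2 + 5/2)*conj(1) + 5*(2)*conj(1) + 5*(0)*conj(-1)]
      = (1/20)[(10) + (0) + (5 - 3*sqrt(5)) + (5 - sqrt(5)) + (5 + 3*sqrt(5)) + (sqrt(5) + 5) + (10) + (0)] = 40/20 = 2
  <chi_rho, chi_4> = (1/20)[1*(10)*conj(1) + 1*(0)*conj(-1) + 2*(-5/2 + 3*sqrt(5)/2)*conj(-1) + 2*(5/2 - sqrt(5)/2)*conj(1) + 2*(-3*sqrt(5)/2 - 5/2)*conj(-1) + 2*(sqrt(5)/2 + 5/2)*conj(1) + 5*(2)*conj(-1) + 5*(0)*conj(1)]
      = (1/20)[(10) + (0) + (5 - 3*sqrt(5)) + (5 - sqrt(5)) + (5 + 3*sqrt(5)) + (sqrt(5) + 5) + (-10) + (0)] = 20/20 = 1
  <chi_rho, chi_5> = (1/20)[1*(10)*conj(2) + 1*(0)*conj(-2) + 2*(-5/2 + 3*sqrt(5)/2)*conj(1/2 + sqrt(5)/2) + 2*(5/2 - sqrt(5)/2)*conj(-1/2 + sqrt(5)/2) + 2*(-3*sqrt(5)/2 - 5/2)*conj(1/2 - sqrt(5)/2) + 2*(sqrt(5)/2 + 5/2)*conj(-sqrt(5)/2 - 1/2) + 5*(2)*conj(0) + 5*(0)*conj(0)]
      = (1/20)[(20) + (0) + (5 - sqrt(5)) + (-5 + 3*sqrt(5)) + (sqrt(5) + 5) + (-3*sqrt(5) - 5) + (0) + (0)] = 20/20 = 1
  <chi_rho, chi_6> = (1/20)[1*(10)*conj(2) + 1*(0)*conj(2) + 2*(-5/2 + 3*sqrt(5)/2)*conj(-1/2 + sqrt(5)/2) + 2*(5/2 - sqrt(5)/2)*conj(-sqrt(5)/2 - 1/2) + 2*(-3*sqrt(5)/2 - 5/2)*conj(-sqrt(5)/2 - 1/2) + 2*(sqrt(5)/2 + 5/2)*conj(-1/2 + sqrt(5)/2) + 5*(2)*conj(0) + 5*(0)*conj(0)]
      = (1/20)[(20) + (0) + (10 - 4*sqrt(5)) + (-2*sqrt(5)) + (4*sqrt(5) + 10) + (2*sqrt(5)) + (0) + (0)] = 40/20 = 2
  <chi_rho, chi_7> = (1/20)[1*(10)*conj(2) + 1*(0)*conj(-2) + 2*(-5/2 + 3*sqrt(5)/2)*conj(1/2 - sqrt(5)/2) + 2*(5/2 - sqrt(5)/2)*conj(-sqrt(5)/2 - 1/2) + 2*(-3*sqrt(5)/2 - 5/2)*conj(1/2 + sqrt(5)/2) + 2*(sqrt(5)/2 + 5/2)*conj(-1/2 + sqrt(5)/2) + 5*(2)*conj(0) + 5*(0)*conj(0)]
      = (1/20)[(20) + (0) + (-10 + 4*sqrt(5)) + (-2*sqrt(5)) + (-10 - 4*sqrt(5)) + (2*sqrt(5)) + (0) + (0)] = 0/20 = 0
  <chi_rho, chi_8> = (1/20)[1*(10)*conj(2) + 1*(0)*conj(2) + 2*(-5/2 + 3*sqrt(5)/2)*conj(-sqrt(5)/2 - 1/2) + 2*(5/2 - sqrt(5)/2)*conj(-1/2 + sqrt(5)/2) + 2*(-3*sqrt(5)/2 - 5/2)*conj(-1/2 + sqrt(5)/2) + 2*(sqrt(5)/2 + 5/2)*conj(-sqrt(5)/2 - 1/2) + 5*(2)*conj(0) + 5*(0)*conj(0)]
      = (1/20)[(20) + (0) + (-5 + sqrt(5)) + (-5 + 3*sqrt(5)) + (-5 - sqrt(5)) + (-3*sqrt(5) - 5) + (0) + (0)] = 0/20 = 0
Dimension check: dim(rho) = sum (mult * dim) = 1*1 + 0*1 + 2*1 + 1*1 + 1*2 + 2*2 + 0*2 + 0*2 = 10 = chi_rho(e) = 10.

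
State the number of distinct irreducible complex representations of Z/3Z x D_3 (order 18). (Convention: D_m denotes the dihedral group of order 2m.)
9

Details: The number of irreducible complex representations of a finite group equals its number of conjugacy classes. For a direct product, #classes(G x H) = #classes(G) * #classes(H). Z/3Z has 3 classes (abelian), D_3 has 3 classes, so 3 * 3 = 9, so Z/3Z x D_3 (order 18) has exactly 9 irreducible complex representations.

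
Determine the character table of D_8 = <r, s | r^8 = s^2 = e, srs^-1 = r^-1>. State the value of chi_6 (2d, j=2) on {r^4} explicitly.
Conjugacy classes: {e} of size 1, {r^4} of size 1, {r^1, r^7} of size 2, {r^2, r^6} of size 2, {r^3, r^5} of size 2, {s, sr^2, ...} of size 4, {sr, sr^3, ...} of size 4.
Character table:
  irrep \ class              {e} (size 1)  {r^4} (size 1)  {r^1, r^7} (size 2)  {r^2, r^6} (size 2)  {r^3, r^5} (size 2)  {s, sr^2, ...} (size 4)  {sr, sr^3, ...} (size 4)
  chi_1 (triv)               1             1               1                    1                    1                    1                        1                       
  chi_2 (sign: r->1, s->-1)  1             1               1                    1                    1                    -1                       -1                      
  chi_3 (r->-1, s->1)        1             1               -1                   1                    -1                   1                        -1                      
  chi_4 (r->-1, s->-1)       1             1               -1                   1                    -1                   -1                       1                       
  chi_5 (2d, j=1)            2             -2              sqrt(2)              0                    -sqrt(2)             0                        0                       
  chi_6 (2d, j=2)            2             2               0                    -2                   0                    0                        0                       
  chi_7 (2d, j=3)            2             -2              -sqrt(2)             0                    sqrt(2)              0                        0                       

Spot check: chi_6 (2d, j=2) on {r^4} = 2.

D_8 has order 2*8 = 16 with 7 conjugacy classes, hence 7 irreducibles. Sum of squared dims 1 + 1 + 1 + 1 + 4 + 4 + 4 = 16 = |G|. Linear characters come from the abelianisation; the 2-dimensional irreps have character r^k -> 2*cos(2*pi*j*k/8), reflections -> 0.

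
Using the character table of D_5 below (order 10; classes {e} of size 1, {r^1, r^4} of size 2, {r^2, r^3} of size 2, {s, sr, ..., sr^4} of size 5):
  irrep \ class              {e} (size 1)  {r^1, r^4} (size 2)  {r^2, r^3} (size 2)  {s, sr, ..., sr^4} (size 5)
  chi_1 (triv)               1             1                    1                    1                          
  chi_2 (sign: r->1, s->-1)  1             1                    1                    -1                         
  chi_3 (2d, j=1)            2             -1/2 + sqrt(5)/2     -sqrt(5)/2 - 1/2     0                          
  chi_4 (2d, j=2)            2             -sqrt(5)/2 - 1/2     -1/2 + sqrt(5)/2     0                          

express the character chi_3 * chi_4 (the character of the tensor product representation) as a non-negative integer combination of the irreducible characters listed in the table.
chi_3 tensor chi_4 = chi_3 + chi_4 (all other irreducibles have multiplicity 0).

Justification: The character of a tensor product is the pointwise product (chi_3 * chi_4)(C) = chi_3(C) * chi_4(C):
  {e}: (2)*(2), {r^1, r^4}: (-1/2 + sqrt(5)/2)*(-sqrt(5)/2 - 1/2), {r^2, r^3}: (-sqrt(5)/2 - 1/2)*(-1/2 + sqrt(5)/2), {s, sr, ..., sr^4}: (0)*(0)
so (chi_3 * chi_4) takes values
  {e} -> 4, {r^1, r^4} -> -1, {r^2, r^3} -> -1, {s, sr, ..., sr^4} -> 0.
Now take the inner product of this character with each irreducible chi from the table, <chi_3*chi_4, chi> = (1/10) sum_C |C| (chi_3*chi_4)(C) conj(chi(C)):
  <chi_3*chi_4, chi_1> = (1/10)[1*(4)*conj(1) + 2*(-1)*conj(1) + 2*(-1)*conj(1) + 5*(0)*conj(1)]
      = (1/10)[(4) + (-2) + (-2) + (0)] = 0/10 = 0
  <chi_3*chi_4, chi_2> = (1/10)[1*(4)*conj(1) + 2*(-1)*conj(1) + 2*(-1)*conj(1) + 5*(0)*conj(-1)]
      = (1/10)[(4) + (-2) + (-2) + (0)] = 0/10 = 0
  <chi_3*chi_4, chi_3> = (1/10)[1*(4)*conj(2) + 2*(-1)*conj(-1/2 + sqrt(5)/2) + 2*(-1)*conj(-sqrt(5)/2 - 1/2) + 5*(0)*conj(0)]
      = (1/10)[(8) + (1 - sqrt(5)) + (1 + sqrt(5)) + (0)] = 10/10 = 1
  <chi_3*chi_4, chi_4> = (1/10)[1*(4)*conj(2) + 2*(-1)*conj(-sqrt(5)/2 - 1/2) + 2*(-1)*conj(-1/2 + sqrt(5)/2) + 5*(0)*conj(0)]
      = (1/10)[(8) + (1 + sqrt(5)) + (1 - sqrt(5)) + (0)] = 10/10 = 1
Hence the multiplicities are chi_3: 1, chi_4: 1. Dimension check: dim(chi_3)*dim(chi_4) = 2*2 = 4 and sum (mult * dim) = 1*2 + 1*2 = 4.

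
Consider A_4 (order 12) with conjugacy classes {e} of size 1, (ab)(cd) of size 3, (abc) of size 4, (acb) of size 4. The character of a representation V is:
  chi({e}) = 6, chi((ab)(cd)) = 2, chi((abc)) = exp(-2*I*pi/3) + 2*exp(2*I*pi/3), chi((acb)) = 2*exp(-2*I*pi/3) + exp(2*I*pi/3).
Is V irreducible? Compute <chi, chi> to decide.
Not irreducible (reducible): <chi, chi> = 6 > 1.

Reasoning: <chi, chi> = (1/|G|) sum_C |C| * |chi(C)|^2 = (1/12)[1*|6|^2 + 3*|2|^2 + 4*|exp(-2*I*pi/3) + 2*exp(2*I*pi/3)|^2 + 4*|2*exp(-2*I*pi/3) + exp(2*I*pi/3)|^2]
  = (1/12)[(36) + (12) + (12) + (12)] = 72/12 = 6.
(Exp terms are combined using exp(i*s)*conj(exp(i*t)) = exp(i*(s-t)), and sums of them are collapsed using the identity that for every m > 1 the m distinct m-th roots of unity sum to 0, e.g. 1 + exp(2*I*pi/3) + exp(-2*I*pi/3) = 0.)
A character is irreducible iff <chi, chi> = 1, so this representation is reducible.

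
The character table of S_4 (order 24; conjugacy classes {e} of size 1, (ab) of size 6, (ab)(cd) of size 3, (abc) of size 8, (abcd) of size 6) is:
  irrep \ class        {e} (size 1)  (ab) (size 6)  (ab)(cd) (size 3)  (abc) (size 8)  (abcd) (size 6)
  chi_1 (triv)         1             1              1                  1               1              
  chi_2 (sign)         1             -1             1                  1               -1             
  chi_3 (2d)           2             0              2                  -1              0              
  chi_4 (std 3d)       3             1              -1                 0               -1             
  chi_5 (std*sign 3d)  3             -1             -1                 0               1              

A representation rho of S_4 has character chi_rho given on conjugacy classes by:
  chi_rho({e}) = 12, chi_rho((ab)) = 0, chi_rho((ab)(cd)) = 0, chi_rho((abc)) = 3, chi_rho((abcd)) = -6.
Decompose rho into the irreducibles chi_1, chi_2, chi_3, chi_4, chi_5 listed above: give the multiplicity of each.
Multiplicities: chi_1: 0, chi_2: 3, chi_3: 0, chi_4: 3, chi_5: 0.

Explanation: Use <chi_rho, chi> = (1/|G|) sum_C |C| * chi_rho(C) * conj(chi(C)) with |G| = 24 for each irreducible chi in the table:
  <chi_rho, chi_1> = (1/24)[1*(12)*conj(1) + 6*(0)*conj(1) + 3*(0)*conj(1) + 8*(3)*conj(1) + 6*(-6)*conj(1)]
      = (1/24)[(12) + (0) + (0) + (24) + (-36)] = 0/24 = 0
  <chi_rho, chi_2> = (1/24)[1*(12)*conj(1) + 6*(0)*conj(-1) + 3*(0)*conj(1) + 8*(3)*conj(1) + 6*(-6)*conj(-1)]
      = (1/24)[(12) + (0) + (0) + (24) + (36)] = 72/24 = 3
  <chi_rho, chi_3> = (1/24)[1*(12)*conj(2) + 6*(0)*conj(0) + 3*(0)*conj(2) + 8*(3)*conj(-1) + 6*(-6)*conj(0)]
      = (1/24)[(24) + (0) + (0) + (-24) + (0)] = 0/24 = 0
  <chi_rho, chi_4> = (1/24)[1*(12)*conj(3) + 6*(0)*conj(1) + 3*(0)*conj(-1) + 8*(3)*conj(0) + 6*(-6)*conj(-1)]
      = (1/24)[(36) + (0) + (0) + (0) + (36)] = 72/24 = 3
  <chi_rho, chi_5> = (1/24)[1*(12)*conj(3) + 6*(0)*conj(-1) + 3*(0)*conj(-1) + 8*(3)*conj(0) + 6*(-6)*conj(1)]
      = (1/24)[(36) + (0) + (0) + (0) + (-36)] = 0/24 = 0
Dimension check: dim(rho) = sum (mult * dim) = 0*1 + 3*1 + 0*2 + 3*3 + 0*3 = 12 = chi_rho(e) = 12.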